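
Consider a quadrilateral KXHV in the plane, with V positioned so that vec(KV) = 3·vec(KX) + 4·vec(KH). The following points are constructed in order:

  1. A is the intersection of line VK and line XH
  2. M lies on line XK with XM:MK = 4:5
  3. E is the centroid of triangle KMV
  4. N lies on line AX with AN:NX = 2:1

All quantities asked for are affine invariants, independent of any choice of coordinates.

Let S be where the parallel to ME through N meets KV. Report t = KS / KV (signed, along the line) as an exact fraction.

Work in coordinates with K = (0, 0), X = (1, 0), H = (0, 1), V = (3, 4).
1. A is the intersection of line VK and line XH ⇒ A = (3/7, 4/7)
2. M lies on line XK with XM:MK = 4:5 ⇒ M = (5/9, 0)
3. E is the centroid of triangle KMV ⇒ E = (32/27, 4/3)
4. N lies on line AX with AN:NX = 2:1 ⇒ N = (17/21, 4/21)
through N parallel to ME: direction (17/27, 4/3); meets KV at S = (68/35, 272/105)
S = K + t·(V−K) with t = 68/105

t = 68/105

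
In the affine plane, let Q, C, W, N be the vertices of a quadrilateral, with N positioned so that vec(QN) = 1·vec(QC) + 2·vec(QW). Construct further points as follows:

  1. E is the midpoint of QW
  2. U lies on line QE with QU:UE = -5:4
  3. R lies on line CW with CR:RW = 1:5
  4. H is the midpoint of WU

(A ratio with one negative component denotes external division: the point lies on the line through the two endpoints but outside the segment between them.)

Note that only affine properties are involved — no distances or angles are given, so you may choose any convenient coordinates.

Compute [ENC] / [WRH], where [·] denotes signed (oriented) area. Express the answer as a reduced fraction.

[ENC]:[WRH] = -16/5

Assign Q = (0, 0), C = (1, 0), W = (0, 1), N = (1, 2) — the answer is frame-independent, so this choice is without loss of generality.
1. E is the midpoint of QW ⇒ E = (0, 1/2)
2. U lies on line QE with QU:UE = -5:4 ⇒ U = (0, 5/2)
3. R lies on line CW with CR:RW = 1:5 ⇒ R = (5/6, 1/6)
4. H is the midpoint of WU ⇒ H = (0, 7/4)
2·[ENC] = -2, 2·[WRH] = 5/8
[ENC]:[WRH] = -2:5/8 = -16/5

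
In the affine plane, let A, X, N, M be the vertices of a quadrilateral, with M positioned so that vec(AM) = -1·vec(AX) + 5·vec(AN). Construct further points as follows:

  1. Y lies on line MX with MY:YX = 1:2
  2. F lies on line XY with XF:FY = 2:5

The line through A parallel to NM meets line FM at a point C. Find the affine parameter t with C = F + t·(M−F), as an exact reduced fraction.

Set A = (0, 0), X = (1, 0), N = (0, 1), M = (-1, 5); any affine frame gives the same invariant.
1. Y lies on line MX with MY:YX = 1:2 ⇒ Y = (-1/3, 10/3)
2. F lies on line XY with XF:FY = 2:5 ⇒ F = (13/21, 20/21)
through A parallel to NM: direction (-1, 4); meets FM at C = (-5/3, 20/3)
C = F + t·(M−F) with t = 24/17

t = 24/17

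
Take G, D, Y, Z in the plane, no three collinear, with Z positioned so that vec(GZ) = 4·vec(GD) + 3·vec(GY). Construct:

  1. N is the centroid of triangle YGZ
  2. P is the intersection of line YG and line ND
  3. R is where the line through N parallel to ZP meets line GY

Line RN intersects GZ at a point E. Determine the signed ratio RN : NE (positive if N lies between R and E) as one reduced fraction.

RN:NE = -4

Choose coordinates G = (0, 0), D = (1, 0), Y = (0, 1), Z = (4, 3).
1. N is the centroid of triangle YGZ ⇒ N = (4/3, 4/3)
2. P is the intersection of line YG and line ND ⇒ P = (0, -4)
3. R is where the line through N parallel to ZP meets line GY ⇒ R = (0, -1)
line RN meets GZ at E = (1, 3/4)
N = R + t·(E−R) with t = 4/3, so RN:NE = 4/3:-1/3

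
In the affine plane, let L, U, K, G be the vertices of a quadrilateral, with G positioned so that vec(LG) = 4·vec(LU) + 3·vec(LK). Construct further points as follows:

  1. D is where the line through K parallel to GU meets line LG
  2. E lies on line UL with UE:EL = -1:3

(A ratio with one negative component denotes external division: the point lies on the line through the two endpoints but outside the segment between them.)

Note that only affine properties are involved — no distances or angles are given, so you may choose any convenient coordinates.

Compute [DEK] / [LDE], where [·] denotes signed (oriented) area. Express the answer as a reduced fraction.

Assign L = (0, 0), U = (1, 0), K = (0, 1), G = (4, 3) — the answer is frame-independent, so this choice is without loss of generality.
1. D is where the line through K parallel to GU meets line LG ⇒ D = (-4, -3)
2. E lies on line UL with UE:EL = -1:3 ⇒ E = (3/2, 0)
2·[DEK] = 10, 2·[LDE] = 9/2
[DEK]:[LDE] = 10:9/2 = 20/9

[DEK]:[LDE] = 20/9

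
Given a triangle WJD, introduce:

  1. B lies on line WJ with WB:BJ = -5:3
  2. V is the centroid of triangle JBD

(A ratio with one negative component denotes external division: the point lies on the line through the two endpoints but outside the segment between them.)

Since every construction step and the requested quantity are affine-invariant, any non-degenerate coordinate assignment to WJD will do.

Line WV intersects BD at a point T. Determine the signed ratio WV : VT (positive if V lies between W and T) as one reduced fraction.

Choose coordinates W = (0, 0), J = (1, 0), D = (0, 1).
1. B lies on line WJ with WB:BJ = -5:3 ⇒ B = (5/2, 0)
2. V is the centroid of triangle JBD ⇒ V = (7/6, 1/3)
line WV meets BD at T = (35/24, 5/12)
V = W + t·(T−W) with t = 4/5, so WV:VT = 4/5:1/5

WV:VT = 4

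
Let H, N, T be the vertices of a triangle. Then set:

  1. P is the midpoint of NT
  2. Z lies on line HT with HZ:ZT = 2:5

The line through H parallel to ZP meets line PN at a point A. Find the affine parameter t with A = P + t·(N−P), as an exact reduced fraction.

Choose coordinates H = (0, 0), N = (1, 0), T = (0, 1).
1. P is the midpoint of NT ⇒ P = (1/2, 1/2)
2. Z lies on line HT with HZ:ZT = 2:5 ⇒ Z = (0, 2/7)
through H parallel to ZP: direction (1/2, 3/14); meets PN at A = (7/10, 3/10)
A = P + t·(N−P) with t = 2/5

t = 2/5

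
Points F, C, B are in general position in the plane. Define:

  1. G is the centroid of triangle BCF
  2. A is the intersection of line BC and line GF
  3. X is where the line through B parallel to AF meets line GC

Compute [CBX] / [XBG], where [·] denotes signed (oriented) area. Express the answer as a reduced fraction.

[CBX]:[XBG] = -2

Assign F = (0, 0), C = (1, 0), B = (0, 1) — the answer is frame-independent, so this choice is without loss of generality.
1. G is the centroid of triangle BCF ⇒ G = (1/3, 1/3)
2. A is the intersection of line BC and line GF ⇒ A = (1/2, 1/2)
3. X is where the line through B parallel to AF meets line GC ⇒ X = (-1/3, 2/3)
2·[CBX] = 2/3, 2·[XBG] = -1/3
[CBX]:[XBG] = 2/3:-1/3 = -2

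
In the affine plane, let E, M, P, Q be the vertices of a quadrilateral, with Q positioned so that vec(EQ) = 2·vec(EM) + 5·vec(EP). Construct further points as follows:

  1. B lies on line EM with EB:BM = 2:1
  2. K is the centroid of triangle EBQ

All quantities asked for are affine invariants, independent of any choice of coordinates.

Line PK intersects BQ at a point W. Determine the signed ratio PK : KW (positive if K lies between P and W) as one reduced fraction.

PK:KW = 16/5

Assign E = (0, 0), M = (1, 0), P = (0, 1), Q = (2, 5) — the answer is frame-independent, so this choice is without loss of generality.
1. B lies on line EM with EB:BM = 2:1 ⇒ B = (2/3, 0)
2. K is the centroid of triangle EBQ ⇒ K = (8/9, 5/3)
line PK meets BQ at W = (7/6, 15/8)
K = P + t·(W−P) with t = 16/21, so PK:KW = 16/21:5/21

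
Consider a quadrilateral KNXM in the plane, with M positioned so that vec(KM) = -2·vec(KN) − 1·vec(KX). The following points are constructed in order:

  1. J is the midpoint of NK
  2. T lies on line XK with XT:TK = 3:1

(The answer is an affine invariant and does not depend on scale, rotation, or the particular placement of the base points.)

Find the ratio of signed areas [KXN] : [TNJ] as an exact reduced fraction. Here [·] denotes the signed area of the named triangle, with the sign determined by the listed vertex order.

[KXN]:[TNJ] = 8

Set K = (0, 0), N = (1, 0), X = (0, 1), M = (-2, -1); any affine frame gives the same invariant.
1. J is the midpoint of NK ⇒ J = (1/2, 0)
2. T lies on line XK with XT:TK = 3:1 ⇒ T = (0, 1/4)
2·[KXN] = -1, 2·[TNJ] = -1/8
[KXN]:[TNJ] = -1:-1/8 = 8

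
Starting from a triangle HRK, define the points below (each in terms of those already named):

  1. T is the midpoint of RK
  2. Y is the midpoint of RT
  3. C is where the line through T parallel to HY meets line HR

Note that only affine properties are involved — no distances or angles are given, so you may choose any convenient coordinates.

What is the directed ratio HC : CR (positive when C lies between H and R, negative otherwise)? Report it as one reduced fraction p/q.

Choose coordinates H = (0, 0), R = (1, 0), K = (0, 1).
1. T is the midpoint of RK ⇒ T = (1/2, 1/2)
2. Y is the midpoint of RT ⇒ Y = (3/4, 1/4)
3. C is where the line through T parallel to HY meets line HR ⇒ C = (-1, 0)
C = H + t·(R−H) with t = -1, so HC:CR = t:(1−t) = -1:2

HC:CR = -1/2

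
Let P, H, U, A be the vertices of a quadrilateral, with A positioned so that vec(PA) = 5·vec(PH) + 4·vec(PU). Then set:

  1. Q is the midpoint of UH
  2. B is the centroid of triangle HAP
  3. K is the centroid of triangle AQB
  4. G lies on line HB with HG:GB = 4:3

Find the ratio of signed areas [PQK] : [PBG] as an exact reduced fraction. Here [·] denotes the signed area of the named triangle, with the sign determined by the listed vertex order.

[PQK]:[PBG] = 35/72

Set P = (0, 0), H = (1, 0), U = (0, 1), A = (5, 4); any affine frame gives the same invariant.
1. Q is the midpoint of UH ⇒ Q = (1/2, 1/2)
2. B is the centroid of triangle HAP ⇒ B = (2, 4/3)
3. K is the centroid of triangle AQB ⇒ K = (5/2, 35/18)
4. G lies on line HB with HG:GB = 4:3 ⇒ G = (11/7, 16/21)
2·[PQK] = -5/18, 2·[PBG] = -4/7
[PQK]:[PBG] = -5/18:-4/7 = 35/72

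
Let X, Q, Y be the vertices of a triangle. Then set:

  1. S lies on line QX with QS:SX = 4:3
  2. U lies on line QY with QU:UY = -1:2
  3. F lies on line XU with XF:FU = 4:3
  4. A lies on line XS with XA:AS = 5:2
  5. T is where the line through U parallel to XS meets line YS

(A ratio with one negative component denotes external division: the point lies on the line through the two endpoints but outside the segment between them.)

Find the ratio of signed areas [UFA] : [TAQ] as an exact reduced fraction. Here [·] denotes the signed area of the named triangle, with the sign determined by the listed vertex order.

Work in coordinates with X = (0, 0), Q = (1, 0), Y = (0, 1).
1. S lies on line QX with QS:SX = 4:3 ⇒ S = (3/7, 0)
2. U lies on line QY with QU:UY = -1:2 ⇒ U = (2, -1)
3. F lies on line XU with XF:FU = 4:3 ⇒ F = (8/7, -4/7)
4. A lies on line XS with XA:AS = 5:2 ⇒ A = (15/49, 0)
5. T is where the line through U parallel to XS meets line YS ⇒ T = (6/7, -1)
2·[UFA] = -45/343, 2·[TAQ] = -34/49
[UFA]:[TAQ] = -45/343:-34/49 = 45/238

[UFA]:[TAQ] = 45/238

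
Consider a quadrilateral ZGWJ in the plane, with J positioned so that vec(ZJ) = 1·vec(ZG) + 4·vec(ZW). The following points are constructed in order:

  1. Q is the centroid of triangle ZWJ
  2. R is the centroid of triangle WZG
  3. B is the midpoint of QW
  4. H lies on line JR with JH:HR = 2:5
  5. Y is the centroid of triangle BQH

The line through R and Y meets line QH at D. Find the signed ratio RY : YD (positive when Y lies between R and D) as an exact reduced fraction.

RY:YD = -247/7

Set Z = (0, 0), G = (1, 0), W = (0, 1), J = (1, 4); any affine frame gives the same invariant.
1. Q is the centroid of triangle ZWJ ⇒ Q = (1/3, 5/3)
2. R is the centroid of triangle WZG ⇒ R = (1/3, 1/3)
3. B is the midpoint of QW ⇒ B = (1/6, 4/3)
4. H lies on line JR with JH:HR = 2:5 ⇒ H = (17/21, 62/21)
5. Y is the centroid of triangle BQH ⇒ Y = (55/126, 125/63)
line RY meets QH at D = (173/399, 773/399)
Y = R + t·(D−R) with t = 247/240, so RY:YD = 247/240:-7/240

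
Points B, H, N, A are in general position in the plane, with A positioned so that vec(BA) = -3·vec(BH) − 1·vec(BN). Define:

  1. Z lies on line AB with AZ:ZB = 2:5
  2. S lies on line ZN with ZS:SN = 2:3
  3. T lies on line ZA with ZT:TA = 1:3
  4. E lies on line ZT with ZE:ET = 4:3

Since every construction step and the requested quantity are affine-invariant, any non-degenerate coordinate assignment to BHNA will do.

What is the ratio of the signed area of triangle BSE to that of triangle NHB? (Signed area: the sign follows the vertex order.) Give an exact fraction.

Set B = (0, 0), H = (1, 0), N = (0, 1), A = (-3, -1); any affine frame gives the same invariant.
1. Z lies on line AB with AZ:ZB = 2:5 ⇒ Z = (-15/7, -5/7)
2. S lies on line ZN with ZS:SN = 2:3 ⇒ S = (-9/7, -1/35)
3. T lies on line ZA with ZT:TA = 1:3 ⇒ T = (-33/14, -11/14)
4. E lies on line ZT with ZE:ET = 4:3 ⇒ E = (-111/49, -37/49)
2·[BSE] = 222/245, 2·[NHB] = -1
[BSE]:[NHB] = 222/245:-1 = -222/245

[BSE]:[NHB] = -222/245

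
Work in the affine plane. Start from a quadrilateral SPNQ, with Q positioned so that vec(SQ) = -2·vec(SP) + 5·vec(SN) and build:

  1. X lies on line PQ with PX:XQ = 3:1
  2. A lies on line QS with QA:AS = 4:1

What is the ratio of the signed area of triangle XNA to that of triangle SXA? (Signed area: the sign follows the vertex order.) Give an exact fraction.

Assign S = (0, 0), P = (1, 0), N = (0, 1), Q = (-2, 5) — the answer is frame-independent, so this choice is without loss of generality.
1. X lies on line PQ with PX:XQ = 3:1 ⇒ X = (-5/4, 15/4)
2. A lies on line QS with QA:AS = 4:1 ⇒ A = (-2/5, 1)
2·[XNA] = -11/10, 2·[SXA] = 1/4
[XNA]:[SXA] = -11/10:1/4 = -22/5

[XNA]:[SXA] = -22/5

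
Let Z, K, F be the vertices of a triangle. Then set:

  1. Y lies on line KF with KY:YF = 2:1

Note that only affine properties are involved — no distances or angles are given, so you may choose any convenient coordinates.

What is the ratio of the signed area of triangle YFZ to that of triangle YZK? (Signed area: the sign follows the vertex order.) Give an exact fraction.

[YFZ]:[YZK] = 1/2

Set Z = (0, 0), K = (1, 0), F = (0, 1); any affine frame gives the same invariant.
1. Y lies on line KF with KY:YF = 2:1 ⇒ Y = (1/3, 2/3)
2·[YFZ] = 1/3, 2·[YZK] = 2/3
[YFZ]:[YZK] = 1/3:2/3 = 1/2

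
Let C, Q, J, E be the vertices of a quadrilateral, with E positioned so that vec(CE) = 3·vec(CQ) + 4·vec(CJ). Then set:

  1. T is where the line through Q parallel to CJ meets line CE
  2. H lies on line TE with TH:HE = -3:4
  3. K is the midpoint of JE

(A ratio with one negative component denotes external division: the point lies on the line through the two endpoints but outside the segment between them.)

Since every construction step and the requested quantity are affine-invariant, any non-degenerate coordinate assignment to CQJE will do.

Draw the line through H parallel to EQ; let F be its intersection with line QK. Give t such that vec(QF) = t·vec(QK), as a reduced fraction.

Choose coordinates C = (0, 0), Q = (1, 0), J = (0, 1), E = (3, 4).
1. T is where the line through Q parallel to CJ meets line CE ⇒ T = (1, 4/3)
2. H lies on line TE with TH:HE = -3:4 ⇒ H = (-5, -20/3)
3. K is the midpoint of JE ⇒ K = (3/2, 5/2)
through H parallel to EQ: direction (-2, -4); meets QK at F = (25/9, 80/9)
F = Q + t·(K−Q) with t = 32/9

t = 32/9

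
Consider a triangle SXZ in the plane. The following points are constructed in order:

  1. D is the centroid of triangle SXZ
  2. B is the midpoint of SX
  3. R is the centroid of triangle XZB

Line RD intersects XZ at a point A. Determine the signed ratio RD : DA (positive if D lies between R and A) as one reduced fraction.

Choose coordinates S = (0, 0), X = (1, 0), Z = (0, 1).
1. D is the centroid of triangle SXZ ⇒ D = (1/3, 1/3)
2. B is the midpoint of SX ⇒ B = (1/2, 0)
3. R is the centroid of triangle XZB ⇒ R = (1/2, 1/3)
line RD meets XZ at A = (2/3, 1/3)
D = R + t·(A−R) with t = -1, so RD:DA = -1:2

RD:DA = -1/2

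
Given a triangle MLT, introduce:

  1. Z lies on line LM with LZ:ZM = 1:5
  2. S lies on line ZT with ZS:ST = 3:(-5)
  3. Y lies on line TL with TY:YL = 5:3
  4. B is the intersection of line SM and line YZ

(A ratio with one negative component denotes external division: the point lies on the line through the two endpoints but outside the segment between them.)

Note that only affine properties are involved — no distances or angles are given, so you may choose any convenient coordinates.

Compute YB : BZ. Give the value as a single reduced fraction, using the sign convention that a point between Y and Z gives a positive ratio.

Choose coordinates M = (0, 0), L = (1, 0), T = (0, 1).
1. Z lies on line LM with LZ:ZM = 1:5 ⇒ Z = (5/6, 0)
2. S lies on line ZT with ZS:ST = 3:(-5) ⇒ S = (25/12, -3/2)
3. Y lies on line TL with TY:YL = 5:3 ⇒ Y = (5/8, 3/8)
4. B is the intersection of line SM and line YZ ⇒ B = (25/18, -1)
B = Y + t·(Z−Y) with t = 11/3, so YB:BZ = t:(1−t) = 11/3:-8/3

YB:BZ = -11/8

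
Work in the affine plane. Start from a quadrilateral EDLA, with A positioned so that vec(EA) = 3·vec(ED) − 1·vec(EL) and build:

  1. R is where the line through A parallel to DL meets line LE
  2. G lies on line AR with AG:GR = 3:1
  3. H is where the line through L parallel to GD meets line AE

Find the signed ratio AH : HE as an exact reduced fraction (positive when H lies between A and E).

Work in coordinates with E = (0, 0), D = (1, 0), L = (0, 1), A = (3, -1).
1. R is where the line through A parallel to DL meets line LE ⇒ R = (0, 2)
2. G lies on line AR with AG:GR = 3:1 ⇒ G = (3/4, 5/4)
3. H is where the line through L parallel to GD meets line AE ⇒ H = (3/14, -1/14)
H = A + t·(E−A) with t = 13/14, so AH:HE = t:(1−t) = 13/14:1/14

AH:HE = 13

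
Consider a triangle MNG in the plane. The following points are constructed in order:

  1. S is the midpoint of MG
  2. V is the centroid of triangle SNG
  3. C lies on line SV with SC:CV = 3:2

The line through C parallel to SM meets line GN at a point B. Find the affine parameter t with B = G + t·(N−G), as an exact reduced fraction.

t = 1/5

Assign M = (0, 0), N = (1, 0), G = (0, 1) — the answer is frame-independent, so this choice is without loss of generality.
1. S is the midpoint of MG ⇒ S = (0, 1/2)
2. V is the centroid of triangle SNG ⇒ V = (1/3, 1/2)
3. C lies on line SV with SC:CV = 3:2 ⇒ C = (1/5, 1/2)
through C parallel to SM: direction (0, -1/2); meets GN at B = (1/5, 4/5)
B = G + t·(N−G) with t = 1/5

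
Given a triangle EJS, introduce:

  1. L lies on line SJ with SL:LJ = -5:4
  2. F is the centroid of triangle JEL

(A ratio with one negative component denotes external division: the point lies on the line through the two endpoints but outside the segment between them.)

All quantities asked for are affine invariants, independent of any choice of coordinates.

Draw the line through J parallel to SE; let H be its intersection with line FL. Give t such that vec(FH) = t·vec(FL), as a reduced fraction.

Choose coordinates E = (0, 0), J = (1, 0), S = (0, 1).
1. L lies on line SJ with SL:LJ = -5:4 ⇒ L = (5, -4)
2. F is the centroid of triangle JEL ⇒ F = (2, -4/3)
through J parallel to SE: direction (0, -1); meets FL at H = (1, -4/9)
H = F + t·(L−F) with t = -1/3

t = -1/3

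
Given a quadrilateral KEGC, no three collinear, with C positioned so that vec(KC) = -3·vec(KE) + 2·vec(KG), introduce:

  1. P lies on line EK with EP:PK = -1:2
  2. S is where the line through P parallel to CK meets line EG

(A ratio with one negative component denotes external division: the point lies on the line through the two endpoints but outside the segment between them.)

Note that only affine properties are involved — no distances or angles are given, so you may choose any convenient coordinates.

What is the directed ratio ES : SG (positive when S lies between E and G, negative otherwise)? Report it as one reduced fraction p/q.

Assign K = (0, 0), E = (1, 0), G = (0, 1), C = (-3, 2) — the answer is frame-independent, so this choice is without loss of generality.
1. P lies on line EK with EP:PK = -1:2 ⇒ P = (2, 0)
2. S is where the line through P parallel to CK meets line EG ⇒ S = (-1, 2)
S = E + t·(G−E) with t = 2, so ES:SG = t:(1−t) = 2:-1

ES:SG = -2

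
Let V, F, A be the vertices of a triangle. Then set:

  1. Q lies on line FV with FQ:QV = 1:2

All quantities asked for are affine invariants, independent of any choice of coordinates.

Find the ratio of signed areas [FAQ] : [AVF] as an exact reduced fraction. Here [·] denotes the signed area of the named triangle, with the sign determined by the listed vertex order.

[FAQ]:[AVF] = 1/3

Set V = (0, 0), F = (1, 0), A = (0, 1); any affine frame gives the same invariant.
1. Q lies on line FV with FQ:QV = 1:2 ⇒ Q = (2/3, 0)
2·[FAQ] = 1/3, 2·[AVF] = 1
[FAQ]:[AVF] = 1/3:1 = 1/3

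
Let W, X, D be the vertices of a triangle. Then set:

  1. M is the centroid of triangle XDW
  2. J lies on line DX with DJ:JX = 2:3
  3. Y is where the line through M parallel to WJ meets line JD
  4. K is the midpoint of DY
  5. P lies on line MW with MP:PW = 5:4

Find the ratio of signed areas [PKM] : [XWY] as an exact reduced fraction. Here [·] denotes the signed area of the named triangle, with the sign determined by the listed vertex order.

Assign W = (0, 0), X = (1, 0), D = (0, 1) — the answer is frame-independent, so this choice is without loss of generality.
1. M is the centroid of triangle XDW ⇒ M = (1/3, 1/3)
2. J lies on line DX with DJ:JX = 2:3 ⇒ J = (2/5, 3/5)
3. Y is where the line through M parallel to WJ meets line JD ⇒ Y = (7/15, 8/15)
4. K is the midpoint of DY ⇒ K = (7/30, 23/30)
5. P lies on line MW with MP:PW = 5:4 ⇒ P = (4/27, 4/27)
2·[PKM] = -8/81, 2·[XWY] = -8/15
[PKM]:[XWY] = -8/81:-8/15 = 5/27

[PKM]:[XWY] = 5/27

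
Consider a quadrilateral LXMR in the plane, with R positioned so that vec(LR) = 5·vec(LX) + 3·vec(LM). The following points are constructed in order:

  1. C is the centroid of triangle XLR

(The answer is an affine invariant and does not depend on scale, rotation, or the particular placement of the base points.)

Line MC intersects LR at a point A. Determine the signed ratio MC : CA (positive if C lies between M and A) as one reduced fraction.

Assign L = (0, 0), X = (1, 0), M = (0, 1), R = (5, 3) — the answer is frame-independent, so this choice is without loss of generality.
1. C is the centroid of triangle XLR ⇒ C = (2, 1)
line MC meets LR at A = (5/3, 1)
C = M + t·(A−M) with t = 6/5, so MC:CA = 6/5:-1/5

MC:CA = -6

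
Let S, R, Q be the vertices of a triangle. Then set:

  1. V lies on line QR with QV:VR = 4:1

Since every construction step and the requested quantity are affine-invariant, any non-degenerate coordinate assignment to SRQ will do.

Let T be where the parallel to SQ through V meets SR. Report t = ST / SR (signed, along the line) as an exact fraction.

t = 4/5

Set S = (0, 0), R = (1, 0), Q = (0, 1); any affine frame gives the same invariant.
1. V lies on line QR with QV:VR = 4:1 ⇒ V = (4/5, 1/5)
through V parallel to SQ: direction (0, 1); meets SR at T = (4/5, 0)
T = S + t·(R−S) with t = 4/5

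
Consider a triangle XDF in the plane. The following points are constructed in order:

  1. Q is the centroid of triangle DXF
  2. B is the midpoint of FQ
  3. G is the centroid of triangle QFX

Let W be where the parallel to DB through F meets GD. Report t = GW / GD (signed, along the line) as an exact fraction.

t = 7/4

Assign X = (0, 0), D = (1, 0), F = (0, 1) — the answer is frame-independent, so this choice is without loss of generality.
1. Q is the centroid of triangle DXF ⇒ Q = (1/3, 1/3)
2. B is the midpoint of FQ ⇒ B = (1/6, 2/3)
3. G is the centroid of triangle QFX ⇒ G = (1/9, 4/9)
through F parallel to DB: direction (-5/6, 2/3); meets GD at W = (5/3, -1/3)
W = G + t·(D−G) with t = 7/4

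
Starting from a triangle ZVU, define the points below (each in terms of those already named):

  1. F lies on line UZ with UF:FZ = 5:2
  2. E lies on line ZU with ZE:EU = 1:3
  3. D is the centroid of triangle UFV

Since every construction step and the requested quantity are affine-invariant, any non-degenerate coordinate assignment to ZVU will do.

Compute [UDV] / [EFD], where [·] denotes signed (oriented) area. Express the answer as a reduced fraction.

Work in coordinates with Z = (0, 0), V = (1, 0), U = (0, 1).
1. F lies on line UZ with UF:FZ = 5:2 ⇒ F = (0, 2/7)
2. E lies on line ZU with ZE:EU = 1:3 ⇒ E = (0, 1/4)
3. D is the centroid of triangle UFV ⇒ D = (1/3, 3/7)
2·[UDV] = 5/21, 2·[EFD] = -1/84
[UDV]:[EFD] = 5/21:-1/84 = -20

[UDV]:[EFD] = -20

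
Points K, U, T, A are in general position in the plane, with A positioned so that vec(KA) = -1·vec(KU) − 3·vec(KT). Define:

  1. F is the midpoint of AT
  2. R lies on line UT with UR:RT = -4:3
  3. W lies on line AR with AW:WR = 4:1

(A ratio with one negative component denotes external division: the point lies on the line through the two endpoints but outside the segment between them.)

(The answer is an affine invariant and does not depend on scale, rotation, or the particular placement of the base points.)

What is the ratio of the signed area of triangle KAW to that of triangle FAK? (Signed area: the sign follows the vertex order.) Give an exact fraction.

[KAW]:[FAK] = -104/5

Assign K = (0, 0), U = (1, 0), T = (0, 1), A = (-1, -3) — the answer is frame-independent, so this choice is without loss of generality.
1. F is the midpoint of AT ⇒ F = (-1/2, -1)
2. R lies on line UT with UR:RT = -4:3 ⇒ R = (-3, 4)
3. W lies on line AR with AW:WR = 4:1 ⇒ W = (-13/5, 13/5)
2·[KAW] = -52/5, 2·[FAK] = 1/2
[KAW]:[FAK] = -52/5:1/2 = -104/5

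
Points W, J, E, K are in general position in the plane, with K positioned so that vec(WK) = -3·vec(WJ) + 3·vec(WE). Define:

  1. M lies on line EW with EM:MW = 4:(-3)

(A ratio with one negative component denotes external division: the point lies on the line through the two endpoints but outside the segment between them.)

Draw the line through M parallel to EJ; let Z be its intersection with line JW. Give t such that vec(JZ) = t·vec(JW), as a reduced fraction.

Work in coordinates with W = (0, 0), J = (1, 0), E = (0, 1), K = (-3, 3).
1. M lies on line EW with EM:MW = 4:(-3) ⇒ M = (0, -3)
through M parallel to EJ: direction (1, -1); meets JW at Z = (-3, 0)
Z = J + t·(W−J) with t = 4

t = 4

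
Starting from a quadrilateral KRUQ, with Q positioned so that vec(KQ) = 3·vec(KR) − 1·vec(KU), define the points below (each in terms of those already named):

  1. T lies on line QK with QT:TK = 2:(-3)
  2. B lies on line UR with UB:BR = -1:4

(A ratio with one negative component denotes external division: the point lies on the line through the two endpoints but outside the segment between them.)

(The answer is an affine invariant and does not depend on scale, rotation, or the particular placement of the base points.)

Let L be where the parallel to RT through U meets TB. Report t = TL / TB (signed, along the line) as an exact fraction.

t = 3/4

Set K = (0, 0), R = (1, 0), U = (0, 1), Q = (3, -1); any affine frame gives the same invariant.
1. T lies on line QK with QT:TK = 2:(-3) ⇒ T = (9, -3)
2. B lies on line UR with UB:BR = -1:4 ⇒ B = (-1/3, 4/3)
through U parallel to RT: direction (8, -3); meets TB at L = (2, 1/4)
L = T + t·(B−T) with t = 3/4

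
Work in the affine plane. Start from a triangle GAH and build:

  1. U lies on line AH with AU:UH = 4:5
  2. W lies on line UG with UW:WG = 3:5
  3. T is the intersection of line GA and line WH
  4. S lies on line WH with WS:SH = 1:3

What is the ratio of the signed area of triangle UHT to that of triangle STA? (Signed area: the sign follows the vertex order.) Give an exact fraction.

Set G = (0, 0), A = (1, 0), H = (0, 1); any affine frame gives the same invariant.
1. U lies on line AH with AU:UH = 4:5 ⇒ U = (5/9, 4/9)
2. W lies on line UG with UW:WG = 3:5 ⇒ W = (25/72, 5/18)
3. T is the intersection of line GA and line WH ⇒ T = (25/52, 0)
4. S lies on line WH with WS:SH = 1:3 ⇒ S = (25/96, 11/24)
2·[UHT] = 15/52, 2·[STA] = 99/416
[UHT]:[STA] = 15/52:99/416 = 40/33

[UHT]:[STA] = 40/33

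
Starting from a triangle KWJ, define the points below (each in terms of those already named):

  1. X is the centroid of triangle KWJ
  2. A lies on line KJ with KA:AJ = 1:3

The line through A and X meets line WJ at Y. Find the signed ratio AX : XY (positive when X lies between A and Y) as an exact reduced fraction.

Work in coordinates with K = (0, 0), W = (1, 0), J = (0, 1).
1. X is the centroid of triangle KWJ ⇒ X = (1/3, 1/3)
2. A lies on line KJ with KA:AJ = 1:3 ⇒ A = (0, 1/4)
line AX meets WJ at Y = (3/5, 2/5)
X = A + t·(Y−A) with t = 5/9, so AX:XY = 5/9:4/9

AX:XY = 5/4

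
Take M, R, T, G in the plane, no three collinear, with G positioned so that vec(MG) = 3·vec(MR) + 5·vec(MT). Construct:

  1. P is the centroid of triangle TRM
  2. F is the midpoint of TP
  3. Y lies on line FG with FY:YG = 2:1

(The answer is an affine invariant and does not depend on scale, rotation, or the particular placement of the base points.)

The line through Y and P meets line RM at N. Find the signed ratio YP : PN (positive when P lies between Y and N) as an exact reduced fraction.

Work in coordinates with M = (0, 0), R = (1, 0), T = (0, 1), G = (3, 5).
1. P is the centroid of triangle TRM ⇒ P = (1/3, 1/3)
2. F is the midpoint of TP ⇒ F = (1/6, 2/3)
3. Y lies on line FG with FY:YG = 2:1 ⇒ Y = (37/18, 32/9)
line YP meets RM at N = (9/58, 0)
P = Y + t·(N−Y) with t = 29/32, so YP:PN = 29/32:3/32

YP:PN = 29/3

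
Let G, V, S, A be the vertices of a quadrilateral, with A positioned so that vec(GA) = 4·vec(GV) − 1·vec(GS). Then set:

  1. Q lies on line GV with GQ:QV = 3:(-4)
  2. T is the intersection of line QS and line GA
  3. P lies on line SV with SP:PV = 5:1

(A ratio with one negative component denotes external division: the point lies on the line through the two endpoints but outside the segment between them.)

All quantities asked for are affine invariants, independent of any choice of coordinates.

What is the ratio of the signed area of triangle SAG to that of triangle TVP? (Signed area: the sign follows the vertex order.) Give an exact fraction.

[SAG]:[TVP] = -21/2

Work in coordinates with G = (0, 0), V = (1, 0), S = (0, 1), A = (4, -1).
1. Q lies on line GV with GQ:QV = 3:(-4) ⇒ Q = (-3, 0)
2. T is the intersection of line QS and line GA ⇒ T = (-12/7, 3/7)
3. P lies on line SV with SP:PV = 5:1 ⇒ P = (5/6, 1/6)
2·[SAG] = -4, 2·[TVP] = 8/21
[SAG]:[TVP] = -4:8/21 = -21/2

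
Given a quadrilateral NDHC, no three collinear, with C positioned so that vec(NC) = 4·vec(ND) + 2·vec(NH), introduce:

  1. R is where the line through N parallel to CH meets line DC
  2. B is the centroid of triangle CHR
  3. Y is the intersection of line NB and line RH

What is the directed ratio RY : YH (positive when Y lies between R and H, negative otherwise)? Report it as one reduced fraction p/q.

Work in coordinates with N = (0, 0), D = (1, 0), H = (0, 1), C = (4, 2).
1. R is where the line through N parallel to CH meets line DC ⇒ R = (8/5, 2/5)
2. B is the centroid of triangle CHR ⇒ B = (28/15, 17/15)
3. Y is the intersection of line NB and line RH ⇒ Y = (56/55, 34/55)
Y = R + t·(H−R) with t = 4/11, so RY:YH = t:(1−t) = 4/11:7/11

RY:YH = 4/7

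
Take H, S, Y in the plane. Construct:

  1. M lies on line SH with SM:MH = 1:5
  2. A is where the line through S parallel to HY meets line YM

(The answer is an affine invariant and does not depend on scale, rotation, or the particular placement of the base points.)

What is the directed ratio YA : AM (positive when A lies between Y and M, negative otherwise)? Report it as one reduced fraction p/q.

YA:AM = -6

Assign H = (0, 0), S = (1, 0), Y = (0, 1) — the answer is frame-independent, so this choice is without loss of generality.
1. M lies on line SH with SM:MH = 1:5 ⇒ M = (5/6, 0)
2. A is where the line through S parallel to HY meets line YM ⇒ A = (1, -1/5)
A = Y + t·(M−Y) with t = 6/5, so YA:AM = t:(1−t) = 6/5:-1/5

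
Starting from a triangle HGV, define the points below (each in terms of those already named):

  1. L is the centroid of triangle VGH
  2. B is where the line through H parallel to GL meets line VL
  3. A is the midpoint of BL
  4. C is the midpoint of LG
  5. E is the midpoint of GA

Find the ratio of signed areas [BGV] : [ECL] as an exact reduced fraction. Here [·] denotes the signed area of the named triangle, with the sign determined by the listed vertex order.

Set H = (0, 0), G = (1, 0), V = (0, 1); any affine frame gives the same invariant.
1. L is the centroid of triangle VGH ⇒ L = (1/3, 1/3)
2. B is where the line through H parallel to GL meets line VL ⇒ B = (2/3, -1/3)
3. A is the midpoint of BL ⇒ A = (1/2, 0)
4. C is the midpoint of LG ⇒ C = (2/3, 1/6)
5. E is the midpoint of GA ⇒ E = (3/4, 0)
2·[BGV] = 2/3, 2·[ECL] = 1/24
[BGV]:[ECL] = 2/3:1/24 = 16

[BGV]:[ECL] = 16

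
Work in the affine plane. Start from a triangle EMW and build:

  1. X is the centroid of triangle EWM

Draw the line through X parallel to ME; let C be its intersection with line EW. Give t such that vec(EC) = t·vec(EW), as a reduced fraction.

t = 1/3

Choose coordinates E = (0, 0), M = (1, 0), W = (0, 1).
1. X is the centroid of triangle EWM ⇒ X = (1/3, 1/3)
through X parallel to ME: direction (-1, 0); meets EW at C = (0, 1/3)
C = E + t·(W−E) with t = 1/3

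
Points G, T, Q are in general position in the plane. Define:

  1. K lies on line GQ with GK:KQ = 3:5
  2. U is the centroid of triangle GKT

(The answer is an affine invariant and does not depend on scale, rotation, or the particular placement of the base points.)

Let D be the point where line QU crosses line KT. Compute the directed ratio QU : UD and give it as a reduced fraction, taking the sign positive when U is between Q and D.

Assign G = (0, 0), T = (1, 0), Q = (0, 1) — the answer is frame-independent, so this choice is without loss of generality.
1. K lies on line GQ with GK:KQ = 3:5 ⇒ K = (0, 3/8)
2. U is the centroid of triangle GKT ⇒ U = (1/3, 1/8)
line QU meets KT at D = (5/18, 13/48)
U = Q + t·(D−Q) with t = 6/5, so QU:UD = 6/5:-1/5

QU:UD = -6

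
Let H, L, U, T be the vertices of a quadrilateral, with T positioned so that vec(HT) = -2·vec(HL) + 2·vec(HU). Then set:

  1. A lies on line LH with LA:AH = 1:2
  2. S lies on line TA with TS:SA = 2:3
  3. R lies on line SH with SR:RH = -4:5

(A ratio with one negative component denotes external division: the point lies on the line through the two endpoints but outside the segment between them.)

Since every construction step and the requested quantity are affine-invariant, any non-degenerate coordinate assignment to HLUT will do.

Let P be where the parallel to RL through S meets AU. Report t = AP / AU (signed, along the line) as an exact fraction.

Choose coordinates H = (0, 0), L = (1, 0), U = (0, 1), T = (-2, 2).
1. A lies on line LH with LA:AH = 1:2 ⇒ A = (2/3, 0)
2. S lies on line TA with TS:SA = 2:3 ⇒ S = (-14/15, 6/5)
3. R lies on line SH with SR:RH = -4:5 ⇒ R = (-14/3, 6)
through S parallel to RL: direction (17/3, -6); meets AU at P = (134/75, -42/25)
P = A + t·(U−A) with t = -42/25

t = -42/25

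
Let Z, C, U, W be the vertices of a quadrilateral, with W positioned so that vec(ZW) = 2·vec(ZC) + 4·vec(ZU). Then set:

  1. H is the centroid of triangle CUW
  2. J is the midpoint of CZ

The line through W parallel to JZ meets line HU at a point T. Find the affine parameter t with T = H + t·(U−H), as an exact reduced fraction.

t = -7/2

Assign Z = (0, 0), C = (1, 0), U = (0, 1), W = (2, 4) — the answer is frame-independent, so this choice is without loss of generality.
1. H is the centroid of triangle CUW ⇒ H = (1, 5/3)
2. J is the midpoint of CZ ⇒ J = (1/2, 0)
through W parallel to JZ: direction (-1/2, 0); meets HU at T = (9/2, 4)
T = H + t·(U−H) with t = -7/2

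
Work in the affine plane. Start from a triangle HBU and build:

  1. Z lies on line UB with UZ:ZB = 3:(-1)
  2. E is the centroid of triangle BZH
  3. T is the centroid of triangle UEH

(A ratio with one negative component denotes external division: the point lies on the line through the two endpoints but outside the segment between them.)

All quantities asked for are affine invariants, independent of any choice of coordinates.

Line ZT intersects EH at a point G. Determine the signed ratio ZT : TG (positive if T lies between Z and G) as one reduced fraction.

Assign H = (0, 0), B = (1, 0), U = (0, 1) — the answer is frame-independent, so this choice is without loss of generality.
1. Z lies on line UB with UZ:ZB = 3:(-1) ⇒ Z = (3/2, -1/2)
2. E is the centroid of triangle BZH ⇒ E = (5/6, -1/6)
3. T is the centroid of triangle UEH ⇒ T = (5/18, 5/18)
line ZT meets EH at G = (25/24, -5/24)
T = Z + t·(G−Z) with t = 8/3, so ZT:TG = 8/3:-5/3

ZT:TG = -8/5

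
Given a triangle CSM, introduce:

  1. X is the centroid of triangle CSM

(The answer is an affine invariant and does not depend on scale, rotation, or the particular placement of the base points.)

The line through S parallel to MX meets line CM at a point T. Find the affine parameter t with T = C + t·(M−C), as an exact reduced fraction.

Choose coordinates C = (0, 0), S = (1, 0), M = (0, 1).
1. X is the centroid of triangle CSM ⇒ X = (1/3, 1/3)
through S parallel to MX: direction (1/3, -2/3); meets CM at T = (0, 2)
T = C + t·(M−C) with t = 2

t = 2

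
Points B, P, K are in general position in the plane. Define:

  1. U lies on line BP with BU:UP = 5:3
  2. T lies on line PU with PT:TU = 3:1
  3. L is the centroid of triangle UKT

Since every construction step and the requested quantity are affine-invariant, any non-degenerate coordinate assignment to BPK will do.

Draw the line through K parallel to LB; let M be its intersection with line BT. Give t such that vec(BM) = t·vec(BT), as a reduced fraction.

Assign B = (0, 0), P = (1, 0), K = (0, 1) — the answer is frame-independent, so this choice is without loss of generality.
1. U lies on line BP with BU:UP = 5:3 ⇒ U = (5/8, 0)
2. T lies on line PU with PT:TU = 3:1 ⇒ T = (23/32, 0)
3. L is the centroid of triangle UKT ⇒ L = (43/96, 1/3)
through K parallel to LB: direction (-43/96, -1/3); meets BT at M = (-43/32, 0)
M = B + t·(T−B) with t = -43/23

t = -43/23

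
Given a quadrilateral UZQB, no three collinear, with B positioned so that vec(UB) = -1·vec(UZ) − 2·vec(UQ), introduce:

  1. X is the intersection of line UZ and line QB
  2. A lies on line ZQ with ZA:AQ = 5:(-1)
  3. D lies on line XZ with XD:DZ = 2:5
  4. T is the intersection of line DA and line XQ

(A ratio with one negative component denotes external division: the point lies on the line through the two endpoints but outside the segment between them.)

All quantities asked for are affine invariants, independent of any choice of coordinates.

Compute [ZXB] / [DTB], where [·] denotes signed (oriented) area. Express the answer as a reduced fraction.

Work in coordinates with U = (0, 0), Z = (1, 0), Q = (0, 1), B = (-1, -2).
1. X is the intersection of line UZ and line QB ⇒ X = (-1/3, 0)
2. A lies on line ZQ with ZA:AQ = 5:(-1) ⇒ A = (-1/4, 5/4)
3. D lies on line XZ with XD:DZ = 2:5 ⇒ D = (1/21, 0)
4. T is the intersection of line DA and line XQ ⇒ T = (-1/9, 2/3)
2·[ZXB] = 8/3, 2·[DTB] = 64/63
[ZXB]:[DTB] = 8/3:64/63 = 21/8

[ZXB]:[DTB] = 21/8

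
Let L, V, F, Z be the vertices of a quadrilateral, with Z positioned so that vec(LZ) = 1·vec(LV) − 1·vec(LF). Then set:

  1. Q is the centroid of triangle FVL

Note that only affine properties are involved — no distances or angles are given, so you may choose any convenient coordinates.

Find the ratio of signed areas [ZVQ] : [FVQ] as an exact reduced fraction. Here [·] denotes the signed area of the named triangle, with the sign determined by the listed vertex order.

Work in coordinates with L = (0, 0), V = (1, 0), F = (0, 1), Z = (1, -1).
1. Q is the centroid of triangle FVL ⇒ Q = (1/3, 1/3)
2·[ZVQ] = 2/3, 2·[FVQ] = -1/3
[ZVQ]:[FVQ] = 2/3:-1/3 = -2

[ZVQ]:[FVQ] = -2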